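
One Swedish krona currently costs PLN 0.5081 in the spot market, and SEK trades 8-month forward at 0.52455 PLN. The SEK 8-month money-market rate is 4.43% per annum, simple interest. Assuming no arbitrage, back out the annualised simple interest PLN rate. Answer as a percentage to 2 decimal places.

T = 8/12 years.
F/S = 0.52455/0.5081 = 1.0323755 = (growth of PLN) / (growth of SEK).
SEK growth factor: 1 + 0.0443×8/12 = 1.0295333.
That pins the PLN growth at 1.062865.
(1.062865 − 1)/T = 0.094297, i.e. 9.43%.

9.43%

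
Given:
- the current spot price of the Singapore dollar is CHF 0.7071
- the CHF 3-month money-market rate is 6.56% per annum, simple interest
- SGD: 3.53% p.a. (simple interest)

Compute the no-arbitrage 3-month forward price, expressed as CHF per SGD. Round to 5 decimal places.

T = 3/12 years.
CHF growth factor: 1 + 0.0656×3/12 = 1.016400.
Growth of 1 SGD over T: 1 + 0.0353×3/12 = 1.008825.
So F = 0.7071 × 1.016400 / 1.008825 = 0.7124094 (CHF/SGD).

0.71241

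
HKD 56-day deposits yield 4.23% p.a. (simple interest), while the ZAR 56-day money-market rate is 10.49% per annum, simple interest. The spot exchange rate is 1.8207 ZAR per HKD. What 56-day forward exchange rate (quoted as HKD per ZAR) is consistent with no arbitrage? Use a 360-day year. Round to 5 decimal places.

T = 56/360 years.
Growth of 1 ZAR over T: 1 + 0.1049×56/360 = 1.0163178.
Growth of 1 HKD over T: 1 + 0.0423×56/360 = 1.006580.
So F = 1.8207 × 1.0163178 / 1.006580 = 1.838314 (ZAR/HKD).
Quoted the other way: 1/1.838314 = 0.54398 HKD per ZAR.

0.54398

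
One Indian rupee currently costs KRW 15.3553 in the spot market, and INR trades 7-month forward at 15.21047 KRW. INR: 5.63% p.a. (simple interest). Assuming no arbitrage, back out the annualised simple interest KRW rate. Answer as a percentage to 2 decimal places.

T = 7/12 years.
CIP gives F = S · g_KRW/g_INR, so g_KRW/g_INR = 15.21047/15.3553 = 0.9905681.
The INR side grows by 1 + 0.0563×7/12 = 1.0328417.
That pins the KRW growth at 1.023100.
(1.023100 − 1)/T = 0.039600, i.e. 3.96%.

3.96%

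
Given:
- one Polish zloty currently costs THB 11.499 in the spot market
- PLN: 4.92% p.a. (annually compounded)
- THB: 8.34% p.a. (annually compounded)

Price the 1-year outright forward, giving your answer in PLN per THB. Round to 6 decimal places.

0.084219

T = 1 year.
THB accumulates by (1 + 0.0834)^1 = 1.083400.
Growth of 1 PLN over T: (1 + 0.0492)^1 = 1.049200.
CIP: F = S · (grow THB)/(grow PLN) = 11.499 × 1.083400/1.049200 = 11.87382 THB per PLN.
Invert for PLN per THB: 1 / 11.87382 = 0.084219.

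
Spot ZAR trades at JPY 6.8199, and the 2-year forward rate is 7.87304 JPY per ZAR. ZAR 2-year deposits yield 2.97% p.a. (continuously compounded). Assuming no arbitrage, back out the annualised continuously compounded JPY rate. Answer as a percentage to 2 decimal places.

10.15%

T = 2 years.
F/S = 7.87304/6.8199 = 1.1544216 = (growth of JPY) / (growth of ZAR).
ZAR growth factor: e^(0.0297×2) = 1.0611996.
So the JPY growth factor = 1.2250717.
r = ln(1.2250717)/2 = 0.101500 → 10.15%.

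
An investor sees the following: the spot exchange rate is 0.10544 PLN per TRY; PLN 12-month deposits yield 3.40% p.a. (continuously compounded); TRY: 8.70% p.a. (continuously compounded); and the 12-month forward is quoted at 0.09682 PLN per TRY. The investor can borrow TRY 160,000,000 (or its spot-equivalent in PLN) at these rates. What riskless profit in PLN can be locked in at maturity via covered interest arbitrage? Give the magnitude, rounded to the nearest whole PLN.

T = 1 year.
Route A — deposit TRY, sell forward: 160,000,000 × 1.0908966797 × 0.09682 = PLN 16,899,298.64.
Route B — convert at spot, deposit PLN: 160,000,000 × 0.10544 × 1.0345846067 = PLN 17,453,856.15.
The quoted forward undervalues TRY, so borrow TRY, convert to PLN at spot, deposit the PLN at 3.40%, and buy TRY forward at 0.09682 to cover the loan.
Arbitrage profit = |16,899,298.64 − 17,453,856.15| = PLN 554,558.

PLN 554,558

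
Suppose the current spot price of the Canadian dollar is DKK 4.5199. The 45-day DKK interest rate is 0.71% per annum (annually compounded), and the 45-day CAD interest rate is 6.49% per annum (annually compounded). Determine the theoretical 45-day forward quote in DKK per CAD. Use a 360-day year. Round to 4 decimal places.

T = 45/360 years.
Growth of 1 DKK over T: (1 + 0.0071)^(45/360) = 1.0008848.
CAD growth factor: (1 + 0.0649)^(45/360) = 1.0078911.
Forward (DKK per CAD) = 4.5199 × 1.0008848 / 1.0078911 = 4.488480.

4.4885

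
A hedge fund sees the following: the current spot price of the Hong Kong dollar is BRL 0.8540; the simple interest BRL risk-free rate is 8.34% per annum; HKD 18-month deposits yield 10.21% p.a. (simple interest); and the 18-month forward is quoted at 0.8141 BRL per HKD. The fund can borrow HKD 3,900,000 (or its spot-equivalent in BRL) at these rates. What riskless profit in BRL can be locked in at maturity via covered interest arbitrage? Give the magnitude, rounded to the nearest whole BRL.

T = 18/12 years.
Keep in HKD, deliver into the forward: 3,900,000·1.153150·0.8141 = BRL 3,661,239.72.
Swap to BRL now, deposit: 3,900,000·0.8540·1.125100 = BRL 3,747,258.06.
The quoted forward undervalues HKD, so borrow HKD, convert to BRL at spot, deposit the BRL at 8.34%, and buy HKD forward at 0.8141 to cover the loan.
Arbitrage profit = |3,661,239.72 − 3,747,258.06| = BRL 86,018.

BRL 86,018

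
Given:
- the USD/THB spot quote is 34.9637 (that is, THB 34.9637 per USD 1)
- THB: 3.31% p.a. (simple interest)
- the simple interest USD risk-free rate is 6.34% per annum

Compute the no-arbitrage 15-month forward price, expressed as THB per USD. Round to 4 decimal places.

T = 15/12 years.
THB accumulates by 1 + 0.0331×15/12 = 1.041375.
Growth of 1 USD over T: 1 + 0.0634×15/12 = 1.079250.
CIP: F = S · (grow THB)/(grow USD) = 34.9637 × 1.041375/1.079250 = 33.736690 THB per USD.

33.7367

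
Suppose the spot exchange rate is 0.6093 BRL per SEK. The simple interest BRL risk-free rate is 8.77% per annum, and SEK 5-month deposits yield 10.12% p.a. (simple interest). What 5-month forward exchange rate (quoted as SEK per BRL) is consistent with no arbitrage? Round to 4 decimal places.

T = 5/12 years.
BRL growth factor: 1 + 0.0877×5/12 = 1.0365417.
SEK growth factor: 1 + 0.1012×5/12 = 1.0421667.
So F = 0.6093 × 1.0365417 / 1.0421667 = 0.6060114 (BRL/SEK).
Invert for SEK per BRL: 1 / 0.6060114 = 1.6501.

1.6501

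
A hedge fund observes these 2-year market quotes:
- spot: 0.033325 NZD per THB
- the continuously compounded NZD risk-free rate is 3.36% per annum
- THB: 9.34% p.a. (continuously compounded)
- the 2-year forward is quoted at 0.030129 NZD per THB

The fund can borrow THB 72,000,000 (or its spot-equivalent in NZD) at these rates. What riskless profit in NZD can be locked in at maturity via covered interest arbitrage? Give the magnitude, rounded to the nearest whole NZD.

T = 2 years.
Route A — deposit THB, sell forward: 72,000,000 × 1.205386184 × 0.030129 = NZD 2,614,829.78.
Route B — convert at spot, deposit NZD: 72,000,000 × 0.033325 × 1.069509359 = NZD 2,566,180.76.
The quoted forward overvalues THB, so borrow NZD, buy THB at spot, deposit the THB at 9.34%, and sell the proceeds forward at 0.030129.
Arbitrage profit = |2,614,829.78 − 2,566,180.76| = NZD 48,649.

NZD 48,649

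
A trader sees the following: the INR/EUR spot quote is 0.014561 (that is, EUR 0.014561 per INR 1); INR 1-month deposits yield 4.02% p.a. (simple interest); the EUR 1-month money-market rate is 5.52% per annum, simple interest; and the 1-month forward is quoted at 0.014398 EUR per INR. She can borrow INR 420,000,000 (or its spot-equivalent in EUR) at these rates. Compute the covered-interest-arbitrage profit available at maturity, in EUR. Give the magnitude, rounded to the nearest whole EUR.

EUR 76,334

T = 1/12 years.
Invest the INR and cover forward: 420,000,000 × 1.003350 × 0.014398 = EUR 6,067,417.99.
Convert at spot and invest in EUR: 420,000,000 × 0.014561 × 1.004600 = EUR 6,143,751.85.
The quoted forward undervalues INR, so borrow INR, convert to EUR at spot, deposit the EUR at 5.52%, and buy INR forward at 0.014398 to cover the loan.
The gap between the two covered legs is EUR 76,334.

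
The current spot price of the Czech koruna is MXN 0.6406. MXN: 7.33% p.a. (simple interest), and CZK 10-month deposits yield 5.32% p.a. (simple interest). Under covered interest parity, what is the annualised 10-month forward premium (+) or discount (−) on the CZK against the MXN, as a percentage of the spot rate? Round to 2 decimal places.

T = 10/12 years.
F = S · g_MXN/g_CZK = 0.6406 × 1.0610833/1.0443333 = 0.6508745.
Annualised premium = (F − S)/S × (1/T) = (0.6508745 − 0.6406)/0.6406 ÷ (10/12) = 1.92%.

+1.92%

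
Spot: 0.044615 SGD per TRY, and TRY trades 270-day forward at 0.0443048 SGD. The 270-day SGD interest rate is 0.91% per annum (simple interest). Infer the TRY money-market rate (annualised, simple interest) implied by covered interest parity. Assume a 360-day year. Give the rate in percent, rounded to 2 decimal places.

T = 270/360 years.
F/S = 0.0443048/0.044615 = 0.9930472 = (growth of SGD) / (growth of TRY).
The SGD side grows by 1 + 0.0091×270/360 = 1.006825.
Hence g_TRY = 1.0138743.
r = (1.0138743 − 1)/(270/360) = 0.018499 → 1.85%.

1.85%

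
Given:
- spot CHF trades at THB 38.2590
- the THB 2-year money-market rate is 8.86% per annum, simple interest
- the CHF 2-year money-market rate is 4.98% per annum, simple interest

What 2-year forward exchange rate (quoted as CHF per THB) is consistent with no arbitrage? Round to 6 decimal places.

T = 2 years.
THB accumulates by 1 + 0.0886×2 = 1.177200.
CHF growth factor: 1 + 0.0498×2 = 1.099600.
CIP: F = S · (grow THB)/(grow CHF) = 38.259 × 1.177200/1.099600 = 40.95898 THB per CHF.
Invert for CHF per THB: 1 / 40.95898 = 0.024415.

0.024415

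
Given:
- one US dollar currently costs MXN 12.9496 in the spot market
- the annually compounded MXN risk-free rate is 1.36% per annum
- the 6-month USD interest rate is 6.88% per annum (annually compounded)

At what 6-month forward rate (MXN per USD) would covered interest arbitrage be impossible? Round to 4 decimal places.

T = 6/12 years.
MXN accumulates by (1 + 0.0136)^(6/12) = 1.00677704.
Growth of 1 USD over T: (1 + 0.0688)^(6/12) = 1.03382784.
Forward (MXN per USD) = 12.9496 × 1.00677704 / 1.03382784 = 12.610765.

12.6108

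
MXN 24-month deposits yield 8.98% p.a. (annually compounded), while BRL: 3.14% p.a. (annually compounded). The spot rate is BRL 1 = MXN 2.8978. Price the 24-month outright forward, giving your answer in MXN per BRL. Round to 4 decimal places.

3.2352

T = 2 years.
Growth of 1 MXN over T: (1 + 0.0898)^2 = 1.187664.
BRL accumulates by (1 + 0.0314)^2 = 1.063786.
So F = 2.8978 × 1.187664 / 1.063786 = 3.235249 (MXN/BRL).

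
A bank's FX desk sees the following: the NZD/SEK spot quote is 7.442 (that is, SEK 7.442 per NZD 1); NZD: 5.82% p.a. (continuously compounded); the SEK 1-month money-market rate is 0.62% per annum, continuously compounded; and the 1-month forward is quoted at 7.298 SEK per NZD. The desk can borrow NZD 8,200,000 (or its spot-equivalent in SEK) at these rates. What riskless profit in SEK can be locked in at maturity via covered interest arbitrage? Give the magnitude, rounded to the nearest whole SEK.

SEK 921,391

T = 1/12 years.
Keep in NZD, deliver into the forward: 8,200,000·1.0048617803·7.298 = SEK 60,134,546.44.
Swap to SEK now, deposit: 8,200,000·7.442·1.0005168002 = SEK 61,055,937.42.
The quoted forward undervalues NZD, so borrow NZD, convert to SEK at spot, deposit the SEK at 0.62%, and buy NZD forward at 7.298 to cover the loan.
Profit = 61,055,937.42 − 60,134,546.44 = SEK 921,391.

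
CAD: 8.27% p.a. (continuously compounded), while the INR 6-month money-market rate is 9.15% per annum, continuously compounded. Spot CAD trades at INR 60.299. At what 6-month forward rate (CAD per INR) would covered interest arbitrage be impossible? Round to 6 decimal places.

T = 6/12 years.
Growth of 1 INR over T: e^(0.0915×6/12) = 1.0468127.
CAD growth factor: e^(0.0827×6/12) = 1.0422168.
Forward (INR per CAD) = 60.299 × 1.0468127 / 1.0422168 = 60.56490.
Invert for CAD per INR: 1 / 60.56490 = 0.016511.

0.016511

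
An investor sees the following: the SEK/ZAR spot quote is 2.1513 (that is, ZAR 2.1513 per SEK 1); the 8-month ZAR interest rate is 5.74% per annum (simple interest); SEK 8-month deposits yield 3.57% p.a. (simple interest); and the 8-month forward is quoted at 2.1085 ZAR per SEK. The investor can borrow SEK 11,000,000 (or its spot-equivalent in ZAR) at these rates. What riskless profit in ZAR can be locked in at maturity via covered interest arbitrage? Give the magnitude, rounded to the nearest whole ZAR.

T = 8/12 years.
Invest the SEK and cover forward: 11,000,000 × 1.023800 × 2.1085 = ZAR 23,745,505.30.
Convert at spot and invest in ZAR: 11,000,000 × 2.1513 × 1.0382666667 = ZAR 24,569,853.88.
The quoted forward undervalues SEK, so borrow SEK, convert to ZAR at spot, deposit the ZAR at 5.74%, and buy SEK forward at 2.1085 to cover the loan.
Profit = 24,569,853.88 − 23,745,505.30 = ZAR 824,349.

ZAR 824,349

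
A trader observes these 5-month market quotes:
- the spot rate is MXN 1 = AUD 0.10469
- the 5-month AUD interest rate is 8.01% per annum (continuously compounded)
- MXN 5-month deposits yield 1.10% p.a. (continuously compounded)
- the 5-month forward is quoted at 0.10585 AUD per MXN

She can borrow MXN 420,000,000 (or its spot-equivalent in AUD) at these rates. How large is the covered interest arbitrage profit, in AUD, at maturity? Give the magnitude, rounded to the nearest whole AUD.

AUD 800,827

T = 5/12 years.
Keep in MXN, deliver into the forward: 420,000,000·1.0045938529·0.10585 = AUD 44,661,228.92.
Swap to AUD now, deposit: 420,000,000·0.10469·1.0339381934 = AUD 45,462,055.58.
The quoted forward undervalues MXN, so borrow MXN, convert to AUD at spot, deposit the AUD at 8.01%, and buy MXN forward at 0.10585 to cover the loan.
The gap between the two covered legs is AUD 800,827.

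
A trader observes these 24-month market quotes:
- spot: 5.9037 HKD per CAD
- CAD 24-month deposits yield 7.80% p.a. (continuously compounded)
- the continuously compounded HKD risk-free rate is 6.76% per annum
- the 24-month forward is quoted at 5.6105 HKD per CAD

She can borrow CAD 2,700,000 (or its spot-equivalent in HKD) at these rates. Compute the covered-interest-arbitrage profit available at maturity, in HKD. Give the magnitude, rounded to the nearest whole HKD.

T = 2 years.
Invest the CAD and cover forward: 2,700,000 × 1.1688262031 × 5.6105 = HKD 17,705,788.41.
Convert at spot and invest in HKD: 2,700,000 × 5.9037 × 1.1447657146 = HKD 18,247,554.04.
The quoted forward undervalues CAD, so borrow CAD, convert to HKD at spot, deposit the HKD at 6.76%, and buy CAD forward at 5.6105 to cover the loan.
The gap between the two covered legs is HKD 541,766.

HKD 541,766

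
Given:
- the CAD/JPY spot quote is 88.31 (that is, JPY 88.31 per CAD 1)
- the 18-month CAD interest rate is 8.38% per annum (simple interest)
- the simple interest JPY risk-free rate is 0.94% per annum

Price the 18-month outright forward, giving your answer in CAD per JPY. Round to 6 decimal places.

T = 18/12 years.
Growth of 1 JPY over T: 1 + 0.0094×18/12 = 1.014100.
Growth of 1 CAD over T: 1 + 0.0838×18/12 = 1.125700.
Forward (JPY per CAD) = 88.31 × 1.014100 / 1.125700 = 79.55510.
Quoted the other way: 1/79.55510 = 0.012570 CAD per JPY.

0.012570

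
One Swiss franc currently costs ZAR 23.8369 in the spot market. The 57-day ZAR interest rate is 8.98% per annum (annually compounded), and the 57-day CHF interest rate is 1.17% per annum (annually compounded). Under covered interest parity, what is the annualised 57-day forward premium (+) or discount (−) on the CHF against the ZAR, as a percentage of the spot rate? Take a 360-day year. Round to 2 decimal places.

T = 57/360 years.
F = S · g_ZAR/g_CHF = 23.8369 × 1.0137089/1.0018434 = 24.1192163.
(F − S)/S ÷ T = (24.1192163 − 23.8369)/23.8369/(57/360) = 0.074802 → 7.48%.

+7.48%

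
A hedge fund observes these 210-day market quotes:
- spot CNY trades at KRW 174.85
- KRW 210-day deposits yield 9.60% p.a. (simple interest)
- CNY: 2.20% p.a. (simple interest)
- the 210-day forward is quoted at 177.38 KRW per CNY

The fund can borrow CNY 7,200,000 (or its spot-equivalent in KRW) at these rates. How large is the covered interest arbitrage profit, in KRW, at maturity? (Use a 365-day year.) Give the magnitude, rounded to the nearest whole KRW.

T = 210/365 years.
Keep in CNY, deliver into the forward: 7,200,000·1.012657534247·177.38 = KRW 1,293,301,392.66.
Swap to KRW now, deposit: 7,200,000·174.85·1.055232876712 = KRW 1,328,453,773.15.
The quoted forward undervalues CNY, so borrow CNY, convert to KRW at spot, deposit the KRW at 9.60%, and buy CNY forward at 177.38 to cover the loan.
The gap between the two covered legs is KRW 35,152,380.

KRW 35,152,380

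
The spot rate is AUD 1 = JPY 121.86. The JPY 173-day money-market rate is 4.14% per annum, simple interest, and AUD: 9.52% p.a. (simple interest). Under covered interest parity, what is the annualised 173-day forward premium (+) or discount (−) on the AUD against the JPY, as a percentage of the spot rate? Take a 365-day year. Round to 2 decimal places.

T = 173/365 years.
F = S · g_JPY/g_AUD = 121.86 × 1.0196225/1.0451222 = 118.88677.
(F − S)/S ÷ T = (118.88677 − 121.86)/121.86/(173/365) = -0.051477 → -5.15%.

-5.15%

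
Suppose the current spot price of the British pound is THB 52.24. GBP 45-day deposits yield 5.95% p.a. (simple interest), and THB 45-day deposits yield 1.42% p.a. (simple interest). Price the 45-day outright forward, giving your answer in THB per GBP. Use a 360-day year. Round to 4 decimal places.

51.9464

T = 45/360 years.
Growth of 1 THB over T: 1 + 0.0142×45/360 = 1.001775.
Growth of 1 GBP over T: 1 + 0.0595×45/360 = 1.0074375.
So F = 52.24 × 1.001775 / 1.0074375 = 51.946375 (THB/GBP).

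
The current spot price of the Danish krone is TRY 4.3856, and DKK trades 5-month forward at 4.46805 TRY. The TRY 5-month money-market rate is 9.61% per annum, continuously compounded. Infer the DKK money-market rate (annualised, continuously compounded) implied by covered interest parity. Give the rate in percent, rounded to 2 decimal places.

5.14%

T = 5/12 years.
By CIP, F/S equals the TRY-to-DKK growth ratio: 4.46805/4.3856 = 1.0188002.
The TRY side grows by e^(0.0961×5/12) = 1.0408541.
Hence g_DKK = 1.0216469.
Take logs: ln 1.0216469 / (5/12) = 0.051398, so 5.14%.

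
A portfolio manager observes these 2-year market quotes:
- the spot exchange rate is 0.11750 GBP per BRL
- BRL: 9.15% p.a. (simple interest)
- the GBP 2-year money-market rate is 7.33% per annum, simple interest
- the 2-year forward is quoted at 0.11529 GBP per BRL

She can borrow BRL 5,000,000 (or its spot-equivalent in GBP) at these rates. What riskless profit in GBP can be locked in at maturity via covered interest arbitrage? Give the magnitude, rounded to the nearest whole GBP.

GBP 8,313

T = 2 years.
Route A — deposit BRL, sell forward: 5,000,000 × 1.183000 × 0.11529 = GBP 681,940.35.
Route B — convert at spot, deposit GBP: 5,000,000 × 0.11750 × 1.146600 = GBP 673,627.50.
The quoted forward overvalues BRL, so borrow GBP, buy BRL at spot, deposit the BRL at 9.15%, and sell the proceeds forward at 0.11529.
The gap between the two covered legs is GBP 8,313.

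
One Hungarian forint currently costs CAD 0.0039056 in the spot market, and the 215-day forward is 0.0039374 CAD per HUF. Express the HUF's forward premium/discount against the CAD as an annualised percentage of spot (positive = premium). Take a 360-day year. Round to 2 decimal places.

+1.36%

T = 215/360 years.
(F − S)/S = (0.0039374 − 0.0039056)/0.0039056 = 0.0081422.
×(1/T) gives 1.36% p.a.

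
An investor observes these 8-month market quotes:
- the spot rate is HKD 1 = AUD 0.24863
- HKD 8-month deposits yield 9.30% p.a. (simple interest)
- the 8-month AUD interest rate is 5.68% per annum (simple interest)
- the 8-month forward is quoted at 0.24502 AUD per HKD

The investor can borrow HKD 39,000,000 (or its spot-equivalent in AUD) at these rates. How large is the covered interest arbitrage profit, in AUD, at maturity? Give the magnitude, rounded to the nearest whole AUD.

T = 8/12 years.
Route A — deposit HKD, sell forward: 39,000,000 × 1.062000 × 0.24502 = AUD 10,148,238.36.
Route B — convert at spot, deposit AUD: 39,000,000 × 0.24863 × 1.037866667 = AUD 10,063,746.79.
The quoted forward overvalues HKD, so borrow AUD, buy HKD at spot, deposit the HKD at 9.30%, and sell the proceeds forward at 0.24502.
Arbitrage profit = |10,148,238.36 − 10,063,746.79| = AUD 84,492.

AUD 84,492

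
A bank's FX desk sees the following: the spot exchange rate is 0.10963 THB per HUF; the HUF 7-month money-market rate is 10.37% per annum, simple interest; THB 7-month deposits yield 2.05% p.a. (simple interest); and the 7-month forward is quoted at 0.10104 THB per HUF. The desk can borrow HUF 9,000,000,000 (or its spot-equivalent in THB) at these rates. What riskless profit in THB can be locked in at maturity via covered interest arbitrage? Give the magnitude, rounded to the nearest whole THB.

THB 34,100,227

T = 7/12 years.
Invest the HUF and cover forward: 9,000,000,000 × 1.06049166667 × 0.10104 = THB 964,368,702.00.
Convert at spot and invest in THB: 9,000,000,000 × 0.10963 × 1.01195833333 = THB 998,468,928.75.
The quoted forward undervalues HUF, so borrow HUF, convert to THB at spot, deposit the THB at 2.05%, and buy HUF forward at 0.10104 to cover the loan.
The gap between the two covered legs is THB 34,100,227.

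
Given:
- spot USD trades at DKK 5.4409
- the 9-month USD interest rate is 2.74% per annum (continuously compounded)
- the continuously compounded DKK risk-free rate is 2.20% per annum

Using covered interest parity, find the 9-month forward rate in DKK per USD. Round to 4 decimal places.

T = 9/12 years.
DKK accumulates by e^(0.0220×9/12) = 1.0166369.
Growth of 1 USD over T: e^(0.0274×9/12) = 1.0207626.
CIP: F = S · (grow DKK)/(grow USD) = 5.4409 × 1.0166369/1.0207626 = 5.418909 DKK per USD.

5.4189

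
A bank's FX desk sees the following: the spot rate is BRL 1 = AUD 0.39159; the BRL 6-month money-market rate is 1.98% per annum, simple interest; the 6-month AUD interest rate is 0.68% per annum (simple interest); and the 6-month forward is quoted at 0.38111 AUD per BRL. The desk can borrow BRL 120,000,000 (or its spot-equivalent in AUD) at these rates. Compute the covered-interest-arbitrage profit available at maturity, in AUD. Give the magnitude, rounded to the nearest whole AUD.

AUD 964,610

T = 6/12 years.
Invest the BRL and cover forward: 120,000,000 × 1.009900 × 0.38111 = AUD 46,185,958.68.
Convert at spot and invest in AUD: 120,000,000 × 0.39159 × 1.003400 = AUD 47,150,568.72.
The quoted forward undervalues BRL, so borrow BRL, convert to AUD at spot, deposit the AUD at 0.68%, and buy BRL forward at 0.38111 to cover the loan.
The gap between the two covered legs is AUD 964,610.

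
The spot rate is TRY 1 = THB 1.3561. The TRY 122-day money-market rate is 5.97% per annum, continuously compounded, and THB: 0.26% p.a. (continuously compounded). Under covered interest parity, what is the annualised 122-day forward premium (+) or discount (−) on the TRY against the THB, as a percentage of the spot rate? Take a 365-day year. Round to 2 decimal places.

-5.66%

T = 122/365 years.
CIP forward (THB per TRY) = 1.3561 × 1.0008694/1.0201549 = 1.3304636.
Annualised premium = (F − S)/S × (1/T) = (1.3304636 − 1.3561)/1.3561 ÷ (122/365) = -5.66%.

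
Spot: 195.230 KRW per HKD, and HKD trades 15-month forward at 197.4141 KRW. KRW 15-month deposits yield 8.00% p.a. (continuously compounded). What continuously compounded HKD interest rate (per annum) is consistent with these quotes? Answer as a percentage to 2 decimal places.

7.11%

T = 15/12 years.
CIP gives F = S · g_KRW/g_HKD, so g_KRW/g_HKD = 197.4141/195.23 = 1.0111873.
The KRW side grows by e^(0.0800×15/12) = 1.1051709.
So the HKD growth factor = 1.0929438.
Take logs: ln 1.0929438 / (15/12) = 0.071100, so 7.11%.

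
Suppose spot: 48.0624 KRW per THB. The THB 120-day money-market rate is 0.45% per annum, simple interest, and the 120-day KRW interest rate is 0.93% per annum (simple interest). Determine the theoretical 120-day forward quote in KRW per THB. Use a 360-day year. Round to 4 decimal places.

T = 120/360 years.
Growth of 1 KRW over T: 1 + 0.0093×120/360 = 1.003100.
THB accumulates by 1 + 0.0045×120/360 = 1.001500.
Forward (KRW per THB) = 48.0624 × 1.003100 / 1.001500 = 48.139185.

48.1392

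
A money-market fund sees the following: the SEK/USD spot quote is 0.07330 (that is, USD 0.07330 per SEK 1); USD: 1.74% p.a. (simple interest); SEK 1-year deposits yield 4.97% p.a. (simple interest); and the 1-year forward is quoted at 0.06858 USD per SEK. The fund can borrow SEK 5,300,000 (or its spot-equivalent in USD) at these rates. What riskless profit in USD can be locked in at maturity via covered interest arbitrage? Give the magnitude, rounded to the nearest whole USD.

USD 13,711

T = 1 year.
Invest the SEK and cover forward: 5,300,000 × 1.049700 × 0.06858 = USD 381,538.66.
Convert at spot and invest in USD: 5,300,000 × 0.07330 × 1.017400 = USD 395,249.73.
The quoted forward undervalues SEK, so borrow SEK, convert to USD at spot, deposit the USD at 1.74%, and buy SEK forward at 0.06858 to cover the loan.
The gap between the two covered legs is USD 13,711.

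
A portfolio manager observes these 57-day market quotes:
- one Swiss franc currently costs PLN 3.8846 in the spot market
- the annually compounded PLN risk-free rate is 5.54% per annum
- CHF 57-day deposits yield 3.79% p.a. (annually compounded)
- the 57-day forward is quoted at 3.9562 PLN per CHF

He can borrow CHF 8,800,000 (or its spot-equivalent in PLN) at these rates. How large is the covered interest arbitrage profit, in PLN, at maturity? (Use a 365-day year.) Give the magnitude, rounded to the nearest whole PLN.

T = 57/365 years.
Invest the CHF and cover forward: 8,800,000 × 1.0058261341 × 3.9562 = PLN 35,017,394.30.
Convert at spot and invest in PLN: 8,800,000 × 3.8846 × 1.0084559098 = PLN 34,473,540.88.
The quoted forward overvalues CHF, so borrow PLN, buy CHF at spot, deposit the CHF at 3.79%, and sell the proceeds forward at 3.9562.
The gap between the two covered legs is PLN 543,853.

PLN 543,853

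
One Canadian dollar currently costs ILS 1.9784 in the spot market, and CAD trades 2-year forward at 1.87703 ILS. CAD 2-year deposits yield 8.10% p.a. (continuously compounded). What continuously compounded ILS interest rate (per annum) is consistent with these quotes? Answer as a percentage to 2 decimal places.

5.47%

T = 2 years.
CIP gives F = S · g_ILS/g_CAD, so g_ILS/g_CAD = 1.87703/1.9784 = 0.9487616.
The CAD side grows by e^(0.0810×2) = 1.1758602.
That pins the ILS growth at 1.115611.
Take logs: ln 1.115611 / 2 = 0.054701, so 5.47%.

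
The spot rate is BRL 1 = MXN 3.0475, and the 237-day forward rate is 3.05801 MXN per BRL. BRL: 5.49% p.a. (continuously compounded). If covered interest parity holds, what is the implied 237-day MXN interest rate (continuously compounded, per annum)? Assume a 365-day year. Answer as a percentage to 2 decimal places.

T = 237/365 years.
By CIP, F/S equals the MXN-to-BRL growth ratio: 3.05801/3.0475 = 1.0034487.
The BRL side grows by e^(0.0549×237/365) = 1.0362904.
So the MXN growth factor = 1.0398643.
r = ln(1.0398643)/(237/365) = 0.060202 → 6.02%.

6.02%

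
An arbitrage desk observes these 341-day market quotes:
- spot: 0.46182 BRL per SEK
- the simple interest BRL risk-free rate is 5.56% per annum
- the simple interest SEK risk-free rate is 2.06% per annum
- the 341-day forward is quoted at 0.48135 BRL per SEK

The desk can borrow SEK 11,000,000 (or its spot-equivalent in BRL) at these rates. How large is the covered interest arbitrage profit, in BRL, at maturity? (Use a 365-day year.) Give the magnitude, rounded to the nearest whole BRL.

T = 341/365 years.
Route A — deposit SEK, sell forward: 11,000,000 × 1.019245479 × 0.48135 = BRL 5,396,751.92.
Route B — convert at spot, deposit BRL: 11,000,000 × 0.46182 × 1.05194411 = BRL 5,343,897.12.
The quoted forward overvalues SEK, so borrow BRL, buy SEK at spot, deposit the SEK at 2.06%, and sell the proceeds forward at 0.48135.
Profit = 5,396,751.92 − 5,343,897.12 = BRL 52,855.

BRL 52,855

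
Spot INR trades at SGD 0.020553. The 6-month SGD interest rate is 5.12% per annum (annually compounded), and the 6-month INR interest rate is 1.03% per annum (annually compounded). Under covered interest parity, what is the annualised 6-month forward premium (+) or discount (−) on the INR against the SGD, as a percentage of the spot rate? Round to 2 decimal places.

T = 6/12 years.
CIP forward (SGD per INR) = 0.020553 × 1.0252804/1.0051368 = 0.020964896.
Annualised premium = (F − S)/S × (1/T) = (0.020964896 − 0.020553)/0.020553 ÷ (6/12) = 4.01%.

+4.01%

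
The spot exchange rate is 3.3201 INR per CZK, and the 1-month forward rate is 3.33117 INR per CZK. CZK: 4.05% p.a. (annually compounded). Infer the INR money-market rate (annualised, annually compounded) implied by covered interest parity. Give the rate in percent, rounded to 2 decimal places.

T = 1/12 years.
CIP gives F = S · g_INR/g_CZK, so g_INR/g_CZK = 3.33117/3.3201 = 1.0033342.
The CZK side grows by (1 + 0.0405)^(1/12) = 1.0033139.
Hence g_INR = 1.0066591.
Annualise: 1.0066591^(12/1) − 1 = 0.082902 = 8.29%.

8.29%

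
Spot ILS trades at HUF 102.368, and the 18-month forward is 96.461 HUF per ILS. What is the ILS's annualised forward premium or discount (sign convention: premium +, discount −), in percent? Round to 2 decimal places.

-3.85%

T = 18/12 years.
(F − S)/S = (96.461 − 102.368)/102.368 = -0.0577036.
×(1/T) gives -3.85% p.a.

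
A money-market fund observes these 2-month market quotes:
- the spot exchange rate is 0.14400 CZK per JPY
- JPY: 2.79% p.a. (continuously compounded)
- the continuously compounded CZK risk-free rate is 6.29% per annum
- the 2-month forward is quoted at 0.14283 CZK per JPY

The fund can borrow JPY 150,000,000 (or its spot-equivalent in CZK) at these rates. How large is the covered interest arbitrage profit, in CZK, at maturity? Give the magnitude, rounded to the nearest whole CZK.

CZK 303,275

T = 2/12 years.
Route A — deposit JPY, sell forward: 150,000,000 × 1.004660828 × 0.14283 = CZK 21,524,355.91.
Route B — convert at spot, deposit CZK: 150,000,000 × 0.14400 × 1.010538476 = CZK 21,827,631.08.
The quoted forward undervalues JPY, so borrow JPY, convert to CZK at spot, deposit the CZK at 6.29%, and buy JPY forward at 0.14283 to cover the loan.
The gap between the two covered legs is CZK 303,275.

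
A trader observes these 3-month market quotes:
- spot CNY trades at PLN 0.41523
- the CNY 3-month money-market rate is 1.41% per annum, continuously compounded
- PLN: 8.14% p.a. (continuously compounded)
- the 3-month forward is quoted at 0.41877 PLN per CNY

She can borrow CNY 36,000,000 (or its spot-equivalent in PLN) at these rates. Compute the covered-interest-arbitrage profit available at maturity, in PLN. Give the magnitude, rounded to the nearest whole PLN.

PLN 126,638

T = 3/12 years.
Keep in CNY, deliver into the forward: 36,000,000·1.0035312201·0.41877 = PLN 15,128,955.69.
Swap to PLN now, deposit: 36,000,000·0.41523·1.020558473 = PLN 15,255,593.81.
The quoted forward undervalues CNY, so borrow CNY, convert to PLN at spot, deposit the PLN at 8.14%, and buy CNY forward at 0.41877 to cover the loan.
Arbitrage profit = |15,128,955.69 − 15,255,593.81| = PLN 126,638.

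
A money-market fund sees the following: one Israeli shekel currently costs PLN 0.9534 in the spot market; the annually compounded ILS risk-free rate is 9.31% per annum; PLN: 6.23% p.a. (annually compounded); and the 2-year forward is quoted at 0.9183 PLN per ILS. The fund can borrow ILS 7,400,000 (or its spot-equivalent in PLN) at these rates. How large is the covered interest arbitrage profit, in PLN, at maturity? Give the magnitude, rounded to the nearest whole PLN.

PLN 158,011

T = 2 years.
Keep in ILS, deliver into the forward: 7,400,000·1.19486761·0.9183 = PLN 8,119,627.25.
Swap to PLN now, deposit: 7,400,000·0.9534·1.12848129 = PLN 7,961,616.06.
The quoted forward overvalues ILS, so borrow PLN, buy ILS at spot, deposit the ILS at 9.31%, and sell the proceeds forward at 0.9183.
Profit = 8,119,627.25 − 7,961,616.06 = PLN 158,011.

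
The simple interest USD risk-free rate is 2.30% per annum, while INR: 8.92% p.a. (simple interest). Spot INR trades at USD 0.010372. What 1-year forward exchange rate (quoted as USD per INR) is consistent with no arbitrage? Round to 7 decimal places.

T = 1 year.
USD growth factor: 1 + 0.0230×1 = 1.023000.
INR growth factor: 1 + 0.0892×1 = 1.089200.
Forward (USD per INR) = 0.010372 × 1.023000 / 1.089200 = 0.009741605.

0.0097416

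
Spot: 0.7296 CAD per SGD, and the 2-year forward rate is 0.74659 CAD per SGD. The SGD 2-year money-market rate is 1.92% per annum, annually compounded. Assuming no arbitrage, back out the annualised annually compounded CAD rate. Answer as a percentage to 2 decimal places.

3.10%

T = 2 years.
By CIP, F/S equals the CAD-to-SGD growth ratio: 0.74659/0.7296 = 1.0232867.
The SGD side grows by (1 + 0.0192)^2 = 1.0387686.
That pins the CAD growth at 1.0629581.
Annualise: 1.0629581^(1/2) − 1 = 0.030999 = 3.10%.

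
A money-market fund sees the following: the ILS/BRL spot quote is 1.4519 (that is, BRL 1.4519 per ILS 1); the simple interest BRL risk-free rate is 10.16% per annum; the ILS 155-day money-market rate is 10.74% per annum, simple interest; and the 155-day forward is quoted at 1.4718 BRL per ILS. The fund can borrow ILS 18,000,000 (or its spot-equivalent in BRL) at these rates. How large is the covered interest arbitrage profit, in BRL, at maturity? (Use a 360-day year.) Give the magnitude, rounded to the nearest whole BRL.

BRL 440,027

T = 155/360 years.
Keep in ILS, deliver into the forward: 18,000,000·1.0462416667·1.4718 = BRL 27,717,452.73.
Swap to BRL now, deposit: 18,000,000·1.4519·1.0437444444 = BRL 27,277,426.06.
The quoted forward overvalues ILS, so borrow BRL, buy ILS at spot, deposit the ILS at 10.74%, and sell the proceeds forward at 1.4718.
Profit = 27,717,452.73 − 27,277,426.06 = BRL 440,027.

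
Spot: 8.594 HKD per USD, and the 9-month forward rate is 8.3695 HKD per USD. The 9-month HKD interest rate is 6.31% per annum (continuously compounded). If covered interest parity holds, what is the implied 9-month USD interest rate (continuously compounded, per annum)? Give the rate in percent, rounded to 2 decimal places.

T = 9/12 years.
CIP gives F = S · g_HKD/g_USD, so g_HKD/g_USD = 8.3695/8.594 = 0.9738771.
The HKD side grows by e^(0.0631×9/12) = 1.0484627.
That pins the USD growth at 1.0765863.
Take logs: ln 1.0765863 / (9/12) = 0.098394, so 9.84%.

9.84%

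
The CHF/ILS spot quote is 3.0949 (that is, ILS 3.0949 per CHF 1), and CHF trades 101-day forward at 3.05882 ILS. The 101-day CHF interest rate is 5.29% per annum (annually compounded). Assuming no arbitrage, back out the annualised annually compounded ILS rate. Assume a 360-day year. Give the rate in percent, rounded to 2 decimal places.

0.98%

T = 101/360 years.
By CIP, F/S equals the ILS-to-CHF growth ratio: 3.05882/3.0949 = 0.9883421.
CHF growth factor: (1 + 0.0529)^(101/360) = 1.0145672.
That pins the ILS growth at 1.0027395.
r = 1.0027395^(360/101) − 1 = 0.009799 → 0.98%.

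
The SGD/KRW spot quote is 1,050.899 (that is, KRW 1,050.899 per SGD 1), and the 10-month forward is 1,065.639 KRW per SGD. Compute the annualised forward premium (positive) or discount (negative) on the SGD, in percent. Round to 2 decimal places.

+1.68%

T = 10/12 years.
(F − S)/S = (1065.639 − 1050.899)/1050.899 = 0.0140261.
×(1/T) gives 1.68% p.a.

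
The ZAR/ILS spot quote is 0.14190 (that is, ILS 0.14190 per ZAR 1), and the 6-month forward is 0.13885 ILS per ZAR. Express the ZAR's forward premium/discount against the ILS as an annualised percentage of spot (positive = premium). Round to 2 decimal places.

-4.30%

T = 6/12 years.
Period premium: (0.13885 − 0.1419)/0.1419 = -0.0214940.
×(1/T) gives -4.30% p.a.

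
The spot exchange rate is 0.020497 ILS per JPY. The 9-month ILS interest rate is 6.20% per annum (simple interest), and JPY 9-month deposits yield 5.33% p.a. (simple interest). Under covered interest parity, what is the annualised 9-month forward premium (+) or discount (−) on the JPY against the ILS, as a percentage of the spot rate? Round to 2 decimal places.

T = 9/12 years.
No-arbitrage forward: 0.020497 × 1.046500 / 1.039975 = 0.020625602 ILS/JPY.
(F − S)/S ÷ T = (0.020625602 − 0.020497)/0.020497/(9/12) = 0.008366 → 0.84%.

+0.84%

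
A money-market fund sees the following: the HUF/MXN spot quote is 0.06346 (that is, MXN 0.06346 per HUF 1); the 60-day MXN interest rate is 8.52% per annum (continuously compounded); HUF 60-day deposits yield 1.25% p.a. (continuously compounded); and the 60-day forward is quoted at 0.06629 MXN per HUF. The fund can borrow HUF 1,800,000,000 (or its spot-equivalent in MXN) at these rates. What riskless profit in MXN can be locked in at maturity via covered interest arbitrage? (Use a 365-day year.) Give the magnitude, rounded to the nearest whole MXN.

MXN 3,728,361

T = 60/365 years.
Keep in HUF, deliver into the forward: 1,800,000,000·1.00205690706·0.06629 = MXN 119,567,434.26.
Swap to MXN now, deposit: 1,800,000,000·0.06346·1.01410401566 = MXN 115,839,073.50.
The quoted forward overvalues HUF, so borrow MXN, buy HUF at spot, deposit the HUF at 1.25%, and sell the proceeds forward at 0.06629.
Arbitrage profit = |119,567,434.26 − 115,839,073.50| = MXN 3,728,361.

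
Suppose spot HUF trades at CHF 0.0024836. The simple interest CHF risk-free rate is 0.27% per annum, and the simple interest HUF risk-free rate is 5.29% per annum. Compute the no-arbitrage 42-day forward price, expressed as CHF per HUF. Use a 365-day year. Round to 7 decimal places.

T = 42/365 years.
CHF growth factor: 1 + 0.0027×42/365 = 1.0003107.
Growth of 1 HUF over T: 1 + 0.0529×42/365 = 1.0060871.
Forward (CHF per HUF) = 0.0024836 × 1.0003107 / 1.0060871 = 0.002469341.

0.0024693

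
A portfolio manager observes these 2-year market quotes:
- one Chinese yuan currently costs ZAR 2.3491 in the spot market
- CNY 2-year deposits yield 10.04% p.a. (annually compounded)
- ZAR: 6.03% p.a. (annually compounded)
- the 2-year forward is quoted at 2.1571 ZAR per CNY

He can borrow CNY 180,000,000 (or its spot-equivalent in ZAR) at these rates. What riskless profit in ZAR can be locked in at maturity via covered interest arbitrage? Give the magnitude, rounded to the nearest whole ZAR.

ZAR 5,211,613

T = 2 years.
Keep in CNY, deliver into the forward: 180,000,000·1.21088016·2.1571 = ZAR 470,158,126.76.
Swap to ZAR now, deposit: 180,000,000·2.3491·1.12423609 = ZAR 475,369,739.82.
The quoted forward undervalues CNY, so borrow CNY, convert to ZAR at spot, deposit the ZAR at 6.03%, and buy CNY forward at 2.1571 to cover the loan.
Profit = 475,369,739.82 − 470,158,126.76 = ZAR 5,211,613.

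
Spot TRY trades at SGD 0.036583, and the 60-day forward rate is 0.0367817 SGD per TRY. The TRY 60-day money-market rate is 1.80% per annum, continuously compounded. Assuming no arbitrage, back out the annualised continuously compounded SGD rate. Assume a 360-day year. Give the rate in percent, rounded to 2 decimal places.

T = 60/360 years.
CIP gives F = S · g_SGD/g_TRY, so g_SGD/g_TRY = 0.0367817/0.036583 = 1.0054315.
TRY growth factor: e^(0.0180×60/360) = 1.0030045.
So the SGD growth factor = 1.0084523.
r = ln(1.0084523)/(60/360) = 0.050501 → 5.05%.

5.05%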